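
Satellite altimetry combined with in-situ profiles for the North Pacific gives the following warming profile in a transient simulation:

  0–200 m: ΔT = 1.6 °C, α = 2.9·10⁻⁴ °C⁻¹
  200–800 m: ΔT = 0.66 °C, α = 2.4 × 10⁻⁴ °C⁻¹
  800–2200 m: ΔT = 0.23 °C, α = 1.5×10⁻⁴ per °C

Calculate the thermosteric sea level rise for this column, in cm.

2.9×10⁻⁴ × 200 × 1.6 = 0.09280 m
200–800 m: 600 × 2.4×10⁻⁴ × 0.66 = 0.09504 m
800–2200 m: 1400 × 1.5×10⁻⁴ × 0.23 = 0.04830 m
Δh = 0.09280 + 0.09504 + 0.04830 = 0.23614 m ≈ 23.6 cm

about 23.6 cm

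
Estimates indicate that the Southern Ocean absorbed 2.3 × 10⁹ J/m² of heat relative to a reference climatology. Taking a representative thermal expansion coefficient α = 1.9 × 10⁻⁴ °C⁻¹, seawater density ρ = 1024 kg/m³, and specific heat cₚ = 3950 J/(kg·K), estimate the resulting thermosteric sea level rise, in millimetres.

Δh = αQ/(ρcₚ) = 1.9×10⁻⁴ × 2.3×10⁹ / (1024 × 3950) ≈ 0.10804 m

about 108 mm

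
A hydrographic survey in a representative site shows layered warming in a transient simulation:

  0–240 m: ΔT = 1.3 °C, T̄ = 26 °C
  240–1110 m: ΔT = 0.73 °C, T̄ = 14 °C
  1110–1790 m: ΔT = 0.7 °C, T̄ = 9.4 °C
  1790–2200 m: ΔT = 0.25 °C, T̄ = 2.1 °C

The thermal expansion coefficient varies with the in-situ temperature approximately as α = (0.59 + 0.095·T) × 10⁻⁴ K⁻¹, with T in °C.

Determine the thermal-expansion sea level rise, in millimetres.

Layer 1: α = (0.59 + 0.095×26)×10⁻⁴ = 3.06×10⁻⁴ K⁻¹
Layer 2: α = (0.59 + 0.095×14)×10⁻⁴ = 1.92×10⁻⁴ K⁻¹
Layer 3: α = (0.59 + 0.095×9.4)×10⁻⁴ = 1.483×10⁻⁴ K⁻¹
Layer 4: α = (0.59 + 0.095×2.1)×10⁻⁴ = 0.7895×10⁻⁴ K⁻¹
1.3 × 240 × 3.06×10⁻⁴ = 0.095472 m
Layer 2: 0.73 × 1.92×10⁻⁴ × 870 = 0.1219392 m
1.483×10⁻⁴ × 680 × 0.7 = 0.0705908 m
0.25 × 0.7895×10⁻⁴ × 410 = 0.008092375 m
Δh = 0.095472 + 0.1219392 + 0.0705908 + 0.008092375 = 0.296094375 m

Δh = 300 mm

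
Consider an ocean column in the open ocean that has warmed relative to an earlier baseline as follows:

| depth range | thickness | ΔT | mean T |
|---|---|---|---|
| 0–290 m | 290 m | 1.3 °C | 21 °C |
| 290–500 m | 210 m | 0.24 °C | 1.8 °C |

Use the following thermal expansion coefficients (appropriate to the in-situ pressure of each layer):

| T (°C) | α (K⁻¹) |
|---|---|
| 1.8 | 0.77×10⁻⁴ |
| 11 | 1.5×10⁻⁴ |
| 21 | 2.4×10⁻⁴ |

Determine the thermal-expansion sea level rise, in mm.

Δh ≈ 94.4 mm

Layer 1 at 21 °C → α = 2.4×10⁻⁴ K⁻¹
Layer 2 at 1.8 °C → α = 0.77×10⁻⁴ K⁻¹
Layer 1: 290 × 1.3 × 2.4×10⁻⁴ = 0.09048 m
0.24 × 0.77×10⁻⁴ × 210 = 0.0038808 m
Δh = 0.09048 + 0.0038808 = 0.0943608 m ≈ 94.4 mm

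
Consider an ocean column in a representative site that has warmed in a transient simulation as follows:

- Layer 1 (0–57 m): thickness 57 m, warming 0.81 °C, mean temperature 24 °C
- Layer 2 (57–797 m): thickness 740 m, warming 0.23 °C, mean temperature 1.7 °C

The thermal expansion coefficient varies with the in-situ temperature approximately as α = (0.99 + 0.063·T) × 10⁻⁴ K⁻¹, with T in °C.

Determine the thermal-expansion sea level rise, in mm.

Layer 1: α = (0.99 + 0.063×24)×10⁻⁴ = 2.502×10⁻⁴ K⁻¹
Layer 2: α = (0.99 + 0.063×1.7)×10⁻⁴ = 1.0971×10⁻⁴ K⁻¹
0.81 × 57 × 2.502×10⁻⁴ = 0.011551734 m
57–797 m: 740 × 0.23 × 1.0971×10⁻⁴ = 0.018672642 m
Δh = 0.011551734 + 0.018672642 = 0.030224376 m

Δh = 30.2 mm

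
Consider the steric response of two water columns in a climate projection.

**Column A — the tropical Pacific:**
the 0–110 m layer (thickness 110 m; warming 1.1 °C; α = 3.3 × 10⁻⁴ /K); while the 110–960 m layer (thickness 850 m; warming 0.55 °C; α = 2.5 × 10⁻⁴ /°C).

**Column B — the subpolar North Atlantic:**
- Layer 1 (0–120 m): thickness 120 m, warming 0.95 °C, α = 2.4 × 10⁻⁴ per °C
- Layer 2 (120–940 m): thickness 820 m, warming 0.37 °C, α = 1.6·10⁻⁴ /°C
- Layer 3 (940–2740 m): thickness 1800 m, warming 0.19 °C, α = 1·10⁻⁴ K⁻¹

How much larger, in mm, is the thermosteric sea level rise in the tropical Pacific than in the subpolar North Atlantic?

Δh_A − Δh_B ≈ 46.7 mm

A Layer 1: 1.1 × 110 × 3.3×10⁻⁴ = 0.03993 m
A 110–960 m: 850 × 2.5×10⁻⁴ × 0.55 = 0.116875 m
A total: 0.156805 m
B Layer 1: 0.95 × 120 × 2.4×10⁻⁴ = 0.02736 m
B 120–940 m: 1.6×10⁻⁴ × 820 × 0.37 = 0.048544 m
B 940–2740 m: 0.19 × 1×10⁻⁴ × 1800 = 0.03420 m
B total: 0.110104 m
Difference: 0.156805 − 0.110104 = 0.046701 m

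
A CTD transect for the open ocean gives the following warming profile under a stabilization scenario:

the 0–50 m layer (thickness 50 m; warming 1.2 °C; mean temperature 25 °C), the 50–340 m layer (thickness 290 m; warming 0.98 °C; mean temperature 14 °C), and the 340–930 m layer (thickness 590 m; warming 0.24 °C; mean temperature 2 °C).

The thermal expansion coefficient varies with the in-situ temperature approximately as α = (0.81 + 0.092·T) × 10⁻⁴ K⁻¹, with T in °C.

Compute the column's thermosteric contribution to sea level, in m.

Δh ≈ 0.092 m

Layer 1: α = (0.81 + 0.092×25)×10⁻⁴ = 3.11×10⁻⁴ K⁻¹
Layer 2: α = (0.81 + 0.092×14)×10⁻⁴ = 2.098×10⁻⁴ K⁻¹
Layer 3: α = (0.81 + 0.092×2)×10⁻⁴ = 0.994×10⁻⁴ K⁻¹
3.11×10⁻⁴ × 50 × 1.2 = 0.01866 m
50–340 m: 290 × 2.098×10⁻⁴ × 0.98 = 0.05962516 m
0.994×10⁻⁴ × 590 × 0.24 = 0.01407504 m
Δh = 0.01866 + 0.05962516 + 0.01407504 = 0.0923602 m ≈ 0.092 m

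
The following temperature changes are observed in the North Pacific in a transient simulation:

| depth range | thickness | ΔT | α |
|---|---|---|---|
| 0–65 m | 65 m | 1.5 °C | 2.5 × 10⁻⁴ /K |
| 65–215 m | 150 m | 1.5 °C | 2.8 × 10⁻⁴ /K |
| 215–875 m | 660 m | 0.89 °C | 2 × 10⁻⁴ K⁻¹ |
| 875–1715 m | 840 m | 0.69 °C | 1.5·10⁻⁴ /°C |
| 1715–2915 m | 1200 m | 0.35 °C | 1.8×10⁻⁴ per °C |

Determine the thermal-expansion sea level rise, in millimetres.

65 × 2.5×10⁻⁴ × 1.5 = 0.024375 m
150 × 2.8×10⁻⁴ × 1.5 = 0.06300 m
Layer 3: 660 × 2×10⁻⁴ × 0.89 = 0.11748 m
Layer 4: 840 × 0.69 × 1.5×10⁻⁴ = 0.08694 m
1715–2915 m: 0.35 × 1200 × 1.8×10⁻⁴ = 0.07560 m
Δh = 0.024375 + 0.06300 + 0.11748 + 0.08694 + 0.07560 = 0.367395 m ≈ 367 mm

Δh ≈ 367 mm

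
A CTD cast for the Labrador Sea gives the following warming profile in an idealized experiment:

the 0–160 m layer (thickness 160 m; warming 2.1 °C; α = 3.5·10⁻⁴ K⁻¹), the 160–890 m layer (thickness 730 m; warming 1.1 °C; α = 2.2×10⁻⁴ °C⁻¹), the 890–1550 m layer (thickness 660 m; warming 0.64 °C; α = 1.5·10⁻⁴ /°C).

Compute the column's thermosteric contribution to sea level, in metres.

Layer 1: 2.1 × 160 × 3.5×10⁻⁴ = 0.11760 m
Layer 2: 1.1 × 730 × 2.2×10⁻⁴ = 0.17666 m
1.5×10⁻⁴ × 0.64 × 660 = 0.06336 m
Δh = 0.11760 + 0.17666 + 0.06336 = 0.35762 m

0.358 m of thermosteric rise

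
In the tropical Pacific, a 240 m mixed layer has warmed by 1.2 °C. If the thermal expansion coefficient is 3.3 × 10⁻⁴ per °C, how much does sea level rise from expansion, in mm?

Δh = 95.0 mm

Δh = αΔT·H = 3.3×10⁻⁴ × 1.2 × 240 = 0.09504 m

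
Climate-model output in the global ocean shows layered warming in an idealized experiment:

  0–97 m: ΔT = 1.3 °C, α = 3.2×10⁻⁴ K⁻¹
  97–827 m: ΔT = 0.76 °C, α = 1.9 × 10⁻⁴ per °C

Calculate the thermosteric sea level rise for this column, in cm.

14.6 cm

Layer 1: 3.2×10⁻⁴ × 1.3 × 97 = 0.040352 m
730 × 0.76 × 1.9×10⁻⁴ = 0.105412 m
Δh = 0.040352 + 0.105412 = 0.145764 m ≈ 14.6 cm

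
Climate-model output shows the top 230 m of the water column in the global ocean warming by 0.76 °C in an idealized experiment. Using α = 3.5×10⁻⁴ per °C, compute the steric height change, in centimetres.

Δh = αΔT·H = 3.5×10⁻⁴ × 0.76 × 230 = 0.06118 m

Δh = 6.12 cm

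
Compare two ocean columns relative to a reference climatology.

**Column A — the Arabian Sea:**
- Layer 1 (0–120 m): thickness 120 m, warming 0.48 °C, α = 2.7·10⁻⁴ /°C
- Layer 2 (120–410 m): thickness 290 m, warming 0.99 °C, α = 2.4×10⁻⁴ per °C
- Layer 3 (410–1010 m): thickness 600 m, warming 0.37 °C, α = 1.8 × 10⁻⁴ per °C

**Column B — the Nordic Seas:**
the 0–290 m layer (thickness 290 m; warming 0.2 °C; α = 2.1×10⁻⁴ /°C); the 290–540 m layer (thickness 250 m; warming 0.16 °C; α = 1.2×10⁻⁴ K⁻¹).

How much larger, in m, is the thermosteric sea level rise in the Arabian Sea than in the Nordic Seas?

A 0.48 × 120 × 2.7×10⁻⁴ = 0.015552 m
A 2.4×10⁻⁴ × 290 × 0.99 = 0.068904 m
A 1.8×10⁻⁴ × 600 × 0.37 = 0.03996 m
A total: 0.124416 m
B Layer 1: 2.1×10⁻⁴ × 0.2 × 290 = 0.01218 m
B Layer 2: 250 × 0.16 × 1.2×10⁻⁴ = 0.00480 m
B total: 0.01698 m
Difference: 0.124416 − 0.01698 = 0.107436 m

0.11 m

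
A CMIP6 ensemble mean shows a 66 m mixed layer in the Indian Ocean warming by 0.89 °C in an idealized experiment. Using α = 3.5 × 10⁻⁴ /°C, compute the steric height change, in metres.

Δh = αΔT·H = 3.5×10⁻⁴ × 0.89 × 66 = 0.020559 m

Δh ≈ 0.0206 m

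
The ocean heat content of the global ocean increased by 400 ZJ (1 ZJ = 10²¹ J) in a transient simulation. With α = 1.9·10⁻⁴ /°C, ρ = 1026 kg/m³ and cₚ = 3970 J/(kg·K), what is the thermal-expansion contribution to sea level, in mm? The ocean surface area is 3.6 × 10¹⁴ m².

Δh ≈ 51.8 mm

Per unit area: Q = 400×10²¹ / (3.6×10¹⁴) ≈ 1.111×10⁹ J/m²
Δh = αQ/(ρcₚ) = 1.9×10⁻⁴ × 1.111×10⁹ / (1026 × 3970) ≈ 0.051824 m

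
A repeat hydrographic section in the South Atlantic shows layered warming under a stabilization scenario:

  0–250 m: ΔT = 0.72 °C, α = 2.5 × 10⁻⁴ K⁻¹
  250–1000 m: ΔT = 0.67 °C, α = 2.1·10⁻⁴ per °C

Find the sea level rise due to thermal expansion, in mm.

0–250 m: 250 × 2.5×10⁻⁴ × 0.72 = 0.04500 m
Layer 2: 0.67 × 2.1×10⁻⁴ × 750 = 0.105525 m
Δh = 0.04500 + 0.105525 = 0.150525 m

about 150 mm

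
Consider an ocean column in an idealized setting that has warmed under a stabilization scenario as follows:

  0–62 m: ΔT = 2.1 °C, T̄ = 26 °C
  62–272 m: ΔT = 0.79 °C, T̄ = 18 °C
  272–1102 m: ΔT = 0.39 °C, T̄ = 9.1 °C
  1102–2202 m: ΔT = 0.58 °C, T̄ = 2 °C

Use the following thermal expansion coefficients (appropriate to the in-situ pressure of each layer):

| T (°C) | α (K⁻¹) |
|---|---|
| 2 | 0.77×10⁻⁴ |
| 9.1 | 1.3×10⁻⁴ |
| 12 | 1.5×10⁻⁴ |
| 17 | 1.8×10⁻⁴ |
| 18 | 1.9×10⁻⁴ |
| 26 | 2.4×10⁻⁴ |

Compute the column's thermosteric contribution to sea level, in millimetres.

Layer 1 at 26 °C → α = 2.4×10⁻⁴ K⁻¹
Layer 2 at 18 °C → α = 1.9×10⁻⁴ K⁻¹
Layer 3 at 9.1 °C → α = 1.3×10⁻⁴ K⁻¹
Layer 4 at 2 °C → α = 0.77×10⁻⁴ K⁻¹
0–62 m: 2.4×10⁻⁴ × 2.1 × 62 = 0.031248 m
Layer 2: 1.9×10⁻⁴ × 0.79 × 210 = 0.031521 m
Layer 3: 0.39 × 1.3×10⁻⁴ × 830 = 0.042081 m
1102–2202 m: 0.77×10⁻⁴ × 1100 × 0.58 = 0.049126 m
Δh = 0.031248 + 0.031521 + 0.042081 + 0.049126 = 0.153976 m ≈ 154 mm

about 154 mm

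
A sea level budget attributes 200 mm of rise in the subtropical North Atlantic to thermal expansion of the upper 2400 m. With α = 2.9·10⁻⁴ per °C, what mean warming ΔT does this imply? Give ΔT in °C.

ΔT = Δh/(αH) = 0.2 / (2.9×10⁻⁴ × 2400) ≈ 0.2874 °C

about 0.287 °C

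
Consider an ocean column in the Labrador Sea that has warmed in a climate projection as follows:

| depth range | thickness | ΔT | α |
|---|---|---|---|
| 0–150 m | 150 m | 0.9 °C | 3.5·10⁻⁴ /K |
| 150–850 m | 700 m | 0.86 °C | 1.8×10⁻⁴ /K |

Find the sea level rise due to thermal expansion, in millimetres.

150 × 3.5×10⁻⁴ × 0.9 = 0.04725 m
0.86 × 700 × 1.8×10⁻⁴ = 0.10836 m
Δh = 0.04725 + 0.10836 = 0.15561 m

Δh ≈ 156 mm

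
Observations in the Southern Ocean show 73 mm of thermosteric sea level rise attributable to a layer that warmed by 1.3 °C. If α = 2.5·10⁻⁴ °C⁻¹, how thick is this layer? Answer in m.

H = Δh/(αΔT) = 0.073 / (2.5×10⁻⁴ × 1.3) ≈ 224.6 m

225 m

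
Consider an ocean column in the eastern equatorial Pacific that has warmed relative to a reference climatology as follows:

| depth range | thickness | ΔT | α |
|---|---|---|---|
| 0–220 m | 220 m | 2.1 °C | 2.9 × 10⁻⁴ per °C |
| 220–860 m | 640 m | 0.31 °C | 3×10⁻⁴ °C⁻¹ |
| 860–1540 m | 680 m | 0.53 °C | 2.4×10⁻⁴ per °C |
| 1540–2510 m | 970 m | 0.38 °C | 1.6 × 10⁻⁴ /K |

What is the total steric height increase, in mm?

Δh ≈ 339 mm

Layer 1: 220 × 2.9×10⁻⁴ × 2.1 = 0.13398 m
640 × 3×10⁻⁴ × 0.31 = 0.05952 m
Layer 3: 0.53 × 2.4×10⁻⁴ × 680 = 0.086496 m
1540–2510 m: 1.6×10⁻⁴ × 0.38 × 970 = 0.058976 m
Δh = 0.13398 + 0.05952 + 0.086496 + 0.058976 = 0.338972 m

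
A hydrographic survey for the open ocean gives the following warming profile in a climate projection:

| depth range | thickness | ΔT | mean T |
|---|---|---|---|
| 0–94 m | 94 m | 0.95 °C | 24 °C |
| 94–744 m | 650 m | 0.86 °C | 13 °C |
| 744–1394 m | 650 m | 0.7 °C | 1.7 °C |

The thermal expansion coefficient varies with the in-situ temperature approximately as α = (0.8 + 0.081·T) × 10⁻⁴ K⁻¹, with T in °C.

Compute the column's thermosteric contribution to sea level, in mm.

Layer 1: α = (0.8 + 0.081×24)×10⁻⁴ = 2.744×10⁻⁴ K⁻¹
Layer 2: α = (0.8 + 0.081×13)×10⁻⁴ = 1.853×10⁻⁴ K⁻¹
Layer 3: α = (0.8 + 0.081×1.7)×10⁻⁴ = 0.9377×10⁻⁴ K⁻¹
94 × 2.744×10⁻⁴ × 0.95 = 0.02450392 m
94–744 m: 0.86 × 650 × 1.853×10⁻⁴ = 0.1035827 m
744–1394 m: 0.9377×10⁻⁴ × 650 × 0.7 = 0.04266535 m
Δh = 0.02450392 + 0.1035827 + 0.04266535 = 0.17075197 m ≈ 171 mm

about 171 mm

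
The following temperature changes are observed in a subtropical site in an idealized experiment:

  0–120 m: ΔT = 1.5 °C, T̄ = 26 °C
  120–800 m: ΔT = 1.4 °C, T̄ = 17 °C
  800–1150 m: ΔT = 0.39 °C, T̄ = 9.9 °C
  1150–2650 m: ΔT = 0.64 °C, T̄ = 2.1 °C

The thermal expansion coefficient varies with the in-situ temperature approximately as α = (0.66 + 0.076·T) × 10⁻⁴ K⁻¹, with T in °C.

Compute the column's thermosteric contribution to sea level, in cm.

33.1 cm of thermosteric rise

Layer 1: α = (0.66 + 0.076×26)×10⁻⁴ = 2.636×10⁻⁴ K⁻¹
Layer 2: α = (0.66 + 0.076×17)×10⁻⁴ = 1.952×10⁻⁴ K⁻¹
Layer 3: α = (0.66 + 0.076×9.9)×10⁻⁴ = 1.4124×10⁻⁴ K⁻¹
Layer 4: α = (0.66 + 0.076×2.1)×10⁻⁴ = 0.8196×10⁻⁴ K⁻¹
0–120 m: 120 × 2.636×10⁻⁴ × 1.5 = 0.047448 m
Layer 2: 1.4 × 680 × 1.952×10⁻⁴ = 0.1858304 m
1.4124×10⁻⁴ × 0.39 × 350 = 0.01927926 m
1500 × 0.8196×10⁻⁴ × 0.64 = 0.0786816 m
Δh = 0.047448 + 0.1858304 + 0.01927926 + 0.0786816 = 0.33123926 m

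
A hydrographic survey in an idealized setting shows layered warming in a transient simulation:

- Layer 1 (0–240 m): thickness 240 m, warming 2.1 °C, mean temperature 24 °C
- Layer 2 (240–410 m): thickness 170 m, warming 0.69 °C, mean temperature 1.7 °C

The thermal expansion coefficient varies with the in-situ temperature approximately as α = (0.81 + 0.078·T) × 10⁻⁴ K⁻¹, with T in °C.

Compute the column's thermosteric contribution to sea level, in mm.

Layer 1: α = (0.81 + 0.078×24)×10⁻⁴ = 2.682×10⁻⁴ K⁻¹
Layer 2: α = (0.81 + 0.078×1.7)×10⁻⁴ = 0.9426×10⁻⁴ K⁻¹
Layer 1: 2.1 × 2.682×10⁻⁴ × 240 = 0.1351728 m
240–410 m: 0.69 × 170 × 0.9426×10⁻⁴ = 0.011056698 m
Δh = 0.1351728 + 0.011056698 = 0.146229498 m

Δh = 150 mm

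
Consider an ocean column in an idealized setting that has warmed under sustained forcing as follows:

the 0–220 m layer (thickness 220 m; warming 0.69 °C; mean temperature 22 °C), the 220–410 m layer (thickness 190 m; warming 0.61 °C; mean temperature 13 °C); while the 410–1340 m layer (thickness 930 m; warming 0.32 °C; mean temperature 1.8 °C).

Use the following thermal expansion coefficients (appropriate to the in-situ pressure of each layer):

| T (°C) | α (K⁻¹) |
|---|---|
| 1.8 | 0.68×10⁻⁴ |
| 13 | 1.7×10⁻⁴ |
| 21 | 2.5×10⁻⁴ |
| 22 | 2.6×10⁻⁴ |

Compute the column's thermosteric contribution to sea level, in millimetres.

79 mm

Layer 1 at 22 °C → α = 2.6×10⁻⁴ K⁻¹
Layer 2 at 13 °C → α = 1.7×10⁻⁴ K⁻¹
Layer 3 at 1.8 °C → α = 0.68×10⁻⁴ K⁻¹
Layer 1: 2.6×10⁻⁴ × 0.69 × 220 = 0.039468 m
Layer 2: 1.7×10⁻⁴ × 190 × 0.61 = 0.019703 m
410–1340 m: 0.32 × 0.68×10⁻⁴ × 930 = 0.0202368 m
Δh = 0.039468 + 0.019703 + 0.0202368 = 0.0794078 m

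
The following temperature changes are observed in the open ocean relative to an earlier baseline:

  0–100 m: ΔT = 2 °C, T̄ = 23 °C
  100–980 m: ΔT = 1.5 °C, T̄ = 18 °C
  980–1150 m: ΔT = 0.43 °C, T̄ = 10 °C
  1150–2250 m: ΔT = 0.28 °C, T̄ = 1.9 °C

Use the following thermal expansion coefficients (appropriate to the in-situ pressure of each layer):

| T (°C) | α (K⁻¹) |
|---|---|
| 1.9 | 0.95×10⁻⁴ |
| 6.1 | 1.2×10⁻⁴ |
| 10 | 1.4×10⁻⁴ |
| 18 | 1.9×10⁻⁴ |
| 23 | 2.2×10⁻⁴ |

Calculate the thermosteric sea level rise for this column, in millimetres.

Layer 1 at 23 °C → α = 2.2×10⁻⁴ K⁻¹
Layer 2 at 18 °C → α = 1.9×10⁻⁴ K⁻¹
Layer 3 at 10 °C → α = 1.4×10⁻⁴ K⁻¹
Layer 4 at 1.9 °C → α = 0.95×10⁻⁴ K⁻¹
2 × 100 × 2.2×10⁻⁴ = 0.04400 m
100–980 m: 1.5 × 1.9×10⁻⁴ × 880 = 0.25080 m
980–1150 m: 1.4×10⁻⁴ × 170 × 0.43 = 0.010234 m
Layer 4: 0.28 × 1100 × 0.95×10⁻⁴ = 0.02926 m
Δh = 0.04400 + 0.25080 + 0.010234 + 0.02926 = 0.334294 m ≈ 334 mm

334 mm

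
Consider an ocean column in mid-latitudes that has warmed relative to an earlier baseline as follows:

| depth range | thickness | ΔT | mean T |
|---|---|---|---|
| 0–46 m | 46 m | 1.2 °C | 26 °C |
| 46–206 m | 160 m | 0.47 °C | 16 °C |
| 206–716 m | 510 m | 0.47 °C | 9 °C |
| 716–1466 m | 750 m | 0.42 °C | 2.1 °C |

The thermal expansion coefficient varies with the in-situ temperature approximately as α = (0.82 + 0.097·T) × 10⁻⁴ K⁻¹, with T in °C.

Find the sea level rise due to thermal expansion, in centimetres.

Layer 1: α = (0.82 + 0.097×26)×10⁻⁴ = 3.342×10⁻⁴ K⁻¹
Layer 2: α = (0.82 + 0.097×16)×10⁻⁴ = 2.372×10⁻⁴ K⁻¹
Layer 3: α = (0.82 + 0.097×9)×10⁻⁴ = 1.693×10⁻⁴ K⁻¹
Layer 4: α = (0.82 + 0.097×2.1)×10⁻⁴ = 1.0237×10⁻⁴ K⁻¹
1.2 × 46 × 3.342×10⁻⁴ = 0.01844784 m
2.372×10⁻⁴ × 0.47 × 160 = 0.01783744 m
0.47 × 1.693×10⁻⁴ × 510 = 0.04058121 m
1.0237×10⁻⁴ × 750 × 0.42 = 0.03224655 m
Δh = 0.01844784 + 0.01783744 + 0.04058121 + 0.03224655 = 0.10911304 m ≈ 10.9 cm

about 10.9 cm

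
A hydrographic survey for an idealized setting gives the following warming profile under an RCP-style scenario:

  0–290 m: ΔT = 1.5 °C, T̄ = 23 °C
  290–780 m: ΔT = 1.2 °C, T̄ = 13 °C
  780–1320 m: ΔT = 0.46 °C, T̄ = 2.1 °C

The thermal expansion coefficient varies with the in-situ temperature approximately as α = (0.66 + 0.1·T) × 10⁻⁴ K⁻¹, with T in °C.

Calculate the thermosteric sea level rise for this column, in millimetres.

Layer 1: α = (0.66 + 0.1×23)×10⁻⁴ = 2.96×10⁻⁴ K⁻¹
Layer 2: α = (0.66 + 0.1×13)×10⁻⁴ = 1.96×10⁻⁴ K⁻¹
Layer 3: α = (0.66 + 0.1×2.1)×10⁻⁴ = 0.87×10⁻⁴ K⁻¹
290 × 2.96×10⁻⁴ × 1.5 = 0.12876 m
290–780 m: 490 × 1.96×10⁻⁴ × 1.2 = 0.115248 m
540 × 0.87×10⁻⁴ × 0.46 = 0.0216108 m
Δh = 0.12876 + 0.115248 + 0.0216108 = 0.2656188 m ≈ 266 mm

266 mm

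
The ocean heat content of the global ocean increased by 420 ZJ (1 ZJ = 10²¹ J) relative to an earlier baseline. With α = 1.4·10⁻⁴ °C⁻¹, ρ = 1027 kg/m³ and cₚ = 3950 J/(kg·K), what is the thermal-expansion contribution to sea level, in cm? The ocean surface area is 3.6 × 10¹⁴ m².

Per unit area: Q = 420×10²¹ / (3.6×10¹⁴) ≈ 1.167×10⁹ J/m²
Δh = αQ/(ρcₚ) = 1.4×10⁻⁴ × 1.167×10⁹ / (1027 × 3950) ≈ 0.040275 m

Δh = 4.0 cm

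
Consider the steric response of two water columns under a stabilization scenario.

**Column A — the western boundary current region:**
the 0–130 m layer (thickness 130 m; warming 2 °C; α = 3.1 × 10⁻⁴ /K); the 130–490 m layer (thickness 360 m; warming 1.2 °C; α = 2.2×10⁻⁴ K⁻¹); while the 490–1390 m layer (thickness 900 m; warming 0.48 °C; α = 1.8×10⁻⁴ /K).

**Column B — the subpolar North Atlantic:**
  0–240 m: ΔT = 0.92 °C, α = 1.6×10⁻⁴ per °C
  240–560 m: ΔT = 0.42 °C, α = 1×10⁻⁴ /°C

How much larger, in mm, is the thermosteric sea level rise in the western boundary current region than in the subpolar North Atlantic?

A 0–130 m: 2 × 130 × 3.1×10⁻⁴ = 0.08060 m
A Layer 2: 2.2×10⁻⁴ × 1.2 × 360 = 0.09504 m
A Layer 3: 1.8×10⁻⁴ × 0.48 × 900 = 0.07776 m
A total: 0.25340 m
B 1.6×10⁻⁴ × 240 × 0.92 = 0.035328 m
B Layer 2: 0.42 × 320 × 1×10⁻⁴ = 0.01344 m
B total: 0.048768 m
Difference: 0.25340 − 0.048768 = 0.204632 m

205 mm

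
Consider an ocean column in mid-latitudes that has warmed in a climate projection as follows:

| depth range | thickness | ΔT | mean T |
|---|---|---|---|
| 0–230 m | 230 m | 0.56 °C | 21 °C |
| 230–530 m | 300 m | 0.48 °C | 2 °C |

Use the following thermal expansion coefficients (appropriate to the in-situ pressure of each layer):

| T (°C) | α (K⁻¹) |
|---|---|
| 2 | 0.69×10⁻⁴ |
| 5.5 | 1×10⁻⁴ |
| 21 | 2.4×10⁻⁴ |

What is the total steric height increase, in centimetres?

Layer 1 at 21 °C → α = 2.4×10⁻⁴ K⁻¹
Layer 2 at 2 °C → α = 0.69×10⁻⁴ K⁻¹
0–230 m: 2.4×10⁻⁴ × 0.56 × 230 = 0.030912 m
300 × 0.48 × 0.69×10⁻⁴ = 0.009936 m
Δh = 0.030912 + 0.009936 = 0.040848 m

4.08 cm of thermosteric rise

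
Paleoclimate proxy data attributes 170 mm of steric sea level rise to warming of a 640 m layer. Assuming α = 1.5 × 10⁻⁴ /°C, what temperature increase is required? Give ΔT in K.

about 1.77 K

ΔT = Δh/(αH) = 0.17 / (1.5×10⁻⁴ × 640) ≈ 1.771 K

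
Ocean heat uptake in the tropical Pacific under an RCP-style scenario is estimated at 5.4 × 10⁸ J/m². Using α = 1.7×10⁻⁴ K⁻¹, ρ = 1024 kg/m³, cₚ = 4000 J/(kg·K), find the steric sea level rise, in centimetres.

Δh = 2.24 cm

Δh = αQ/(ρcₚ) = 1.7×10⁻⁴ × 5.4×10⁸ / (1024 × 4000) ≈ 0.022412 m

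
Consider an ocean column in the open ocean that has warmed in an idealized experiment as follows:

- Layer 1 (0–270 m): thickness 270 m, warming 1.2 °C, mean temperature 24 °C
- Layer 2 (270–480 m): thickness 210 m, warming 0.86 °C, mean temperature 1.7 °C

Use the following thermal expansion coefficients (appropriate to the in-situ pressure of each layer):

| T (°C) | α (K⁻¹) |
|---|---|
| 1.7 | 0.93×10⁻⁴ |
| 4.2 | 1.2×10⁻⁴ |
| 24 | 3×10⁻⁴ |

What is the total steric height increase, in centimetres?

Layer 1 at 24 °C → α = 3×10⁻⁴ K⁻¹
Layer 2 at 1.7 °C → α = 0.93×10⁻⁴ K⁻¹
0–270 m: 270 × 3×10⁻⁴ × 1.2 = 0.09720 m
Layer 2: 0.93×10⁻⁴ × 210 × 0.86 = 0.0167958 m
Δh = 0.09720 + 0.0167958 = 0.1139958 m

Δh = 11.4 cm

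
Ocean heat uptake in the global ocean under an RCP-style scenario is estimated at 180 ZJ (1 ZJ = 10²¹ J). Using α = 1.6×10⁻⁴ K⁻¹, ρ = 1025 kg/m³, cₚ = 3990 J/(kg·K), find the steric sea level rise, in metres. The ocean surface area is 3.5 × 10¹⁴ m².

Δh = 0.020 m

Per unit area: Q = 180×10²¹ / (3.5×10¹⁴) ≈ 5.143×10⁸ J/m²
Δh = αQ/(ρcₚ) = 1.6×10⁻⁴ × 5.143×10⁸ / (1025 × 3990) ≈ 0.020121 m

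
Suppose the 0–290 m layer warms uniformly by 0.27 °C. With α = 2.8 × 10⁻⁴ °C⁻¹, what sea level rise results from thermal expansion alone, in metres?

Δh = αΔT·H = 2.8×10⁻⁴ × 0.27 × 290 = 0.021924 m

Δh = 0.022 m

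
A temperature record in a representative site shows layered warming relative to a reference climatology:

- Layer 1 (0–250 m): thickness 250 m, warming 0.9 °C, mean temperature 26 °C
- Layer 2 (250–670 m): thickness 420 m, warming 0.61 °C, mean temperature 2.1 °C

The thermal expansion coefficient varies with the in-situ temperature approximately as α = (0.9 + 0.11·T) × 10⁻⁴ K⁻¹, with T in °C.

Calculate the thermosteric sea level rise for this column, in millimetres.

Layer 1: α = (0.9 + 0.11×26)×10⁻⁴ = 3.76×10⁻⁴ K⁻¹
Layer 2: α = (0.9 + 0.11×2.1)×10⁻⁴ = 1.131×10⁻⁴ K⁻¹
250 × 0.9 × 3.76×10⁻⁴ = 0.08460 m
Layer 2: 0.61 × 1.131×10⁻⁴ × 420 = 0.02897622 m
Δh = 0.08460 + 0.02897622 = 0.11357622 m

Δh ≈ 110 mm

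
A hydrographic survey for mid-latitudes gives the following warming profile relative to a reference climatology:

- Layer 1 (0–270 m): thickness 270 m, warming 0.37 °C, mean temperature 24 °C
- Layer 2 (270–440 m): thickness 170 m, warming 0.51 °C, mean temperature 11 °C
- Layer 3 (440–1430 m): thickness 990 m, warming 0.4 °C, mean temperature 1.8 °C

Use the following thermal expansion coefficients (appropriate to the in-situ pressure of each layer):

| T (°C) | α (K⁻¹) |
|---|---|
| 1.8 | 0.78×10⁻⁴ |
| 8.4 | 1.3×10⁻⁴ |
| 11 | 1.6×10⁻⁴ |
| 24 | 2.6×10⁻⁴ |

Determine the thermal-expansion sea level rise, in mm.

71 mm

Layer 1 at 24 °C → α = 2.6×10⁻⁴ K⁻¹
Layer 2 at 11 °C → α = 1.6×10⁻⁴ K⁻¹
Layer 3 at 1.8 °C → α = 0.78×10⁻⁴ K⁻¹
270 × 2.6×10⁻⁴ × 0.37 = 0.025974 m
Layer 2: 170 × 1.6×10⁻⁴ × 0.51 = 0.013872 m
440–1430 m: 0.4 × 0.78×10⁻⁴ × 990 = 0.030888 m
Δh = 0.025974 + 0.013872 + 0.030888 = 0.070734 m ≈ 71 mm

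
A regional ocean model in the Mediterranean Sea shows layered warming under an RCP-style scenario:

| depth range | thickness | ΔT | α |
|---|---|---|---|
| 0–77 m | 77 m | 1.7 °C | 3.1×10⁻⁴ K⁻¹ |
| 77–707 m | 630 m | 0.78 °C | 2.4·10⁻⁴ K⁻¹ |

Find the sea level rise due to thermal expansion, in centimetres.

Layer 1: 1.7 × 77 × 3.1×10⁻⁴ = 0.040579 m
Layer 2: 0.78 × 2.4×10⁻⁴ × 630 = 0.117936 m
Δh = 0.040579 + 0.117936 = 0.158515 m ≈ 15.9 cm

15.9 cm of thermosteric rise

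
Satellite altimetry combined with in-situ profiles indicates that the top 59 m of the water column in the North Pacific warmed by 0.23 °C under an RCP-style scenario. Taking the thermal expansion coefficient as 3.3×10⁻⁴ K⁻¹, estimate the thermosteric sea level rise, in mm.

about 4.48 mm

Δh = αΔT·H = 3.3×10⁻⁴ × 0.23 × 59 = 0.0044781 m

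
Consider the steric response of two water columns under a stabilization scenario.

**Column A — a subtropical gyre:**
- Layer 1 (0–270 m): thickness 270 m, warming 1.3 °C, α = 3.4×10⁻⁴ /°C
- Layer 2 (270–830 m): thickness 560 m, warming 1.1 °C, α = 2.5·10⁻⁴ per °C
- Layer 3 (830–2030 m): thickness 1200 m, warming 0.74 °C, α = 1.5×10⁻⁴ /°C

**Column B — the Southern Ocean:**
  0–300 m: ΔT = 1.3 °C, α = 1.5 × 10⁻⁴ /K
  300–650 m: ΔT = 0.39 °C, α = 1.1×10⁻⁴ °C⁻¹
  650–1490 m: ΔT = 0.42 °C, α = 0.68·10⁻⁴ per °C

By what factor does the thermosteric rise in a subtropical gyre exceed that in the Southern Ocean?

A 1.3 × 270 × 3.4×10⁻⁴ = 0.11934 m
A 270–830 m: 1.1 × 2.5×10⁻⁴ × 560 = 0.15400 m
A 830–2030 m: 0.74 × 1200 × 1.5×10⁻⁴ = 0.13320 m
A total: 0.40654 m
B Layer 1: 1.3 × 300 × 1.5×10⁻⁴ = 0.05850 m
B Layer 2: 350 × 1.1×10⁻⁴ × 0.39 = 0.015015 m
B Layer 3: 0.42 × 840 × 0.68×10⁻⁴ = 0.0239904 m
B total: 0.0975054 m
Ratio: 0.40654 / 0.0975054 ≈ 4.169

a factor of 4.17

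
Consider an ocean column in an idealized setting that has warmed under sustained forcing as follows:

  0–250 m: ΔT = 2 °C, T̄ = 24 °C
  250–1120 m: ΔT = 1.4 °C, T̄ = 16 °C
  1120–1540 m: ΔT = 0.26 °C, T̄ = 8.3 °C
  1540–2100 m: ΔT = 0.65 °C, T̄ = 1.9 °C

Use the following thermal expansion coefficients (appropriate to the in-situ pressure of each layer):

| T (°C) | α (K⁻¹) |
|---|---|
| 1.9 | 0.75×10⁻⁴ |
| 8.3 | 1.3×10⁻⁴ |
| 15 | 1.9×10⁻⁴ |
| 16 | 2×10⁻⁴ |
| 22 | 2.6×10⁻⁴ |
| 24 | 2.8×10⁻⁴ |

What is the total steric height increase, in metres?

0.425 m

Layer 1 at 24 °C → α = 2.8×10⁻⁴ K⁻¹
Layer 2 at 16 °C → α = 2×10⁻⁴ K⁻¹
Layer 3 at 8.3 °C → α = 1.3×10⁻⁴ K⁻¹
Layer 4 at 1.9 °C → α = 0.75×10⁻⁴ K⁻¹
Layer 1: 2.8×10⁻⁴ × 2 × 250 = 0.14000 m
250–1120 m: 2×10⁻⁴ × 1.4 × 870 = 0.24360 m
0.26 × 1.3×10⁻⁴ × 420 = 0.014196 m
1540–2100 m: 560 × 0.65 × 0.75×10⁻⁴ = 0.02730 m
Δh = 0.14000 + 0.24360 + 0.014196 + 0.02730 = 0.425096 m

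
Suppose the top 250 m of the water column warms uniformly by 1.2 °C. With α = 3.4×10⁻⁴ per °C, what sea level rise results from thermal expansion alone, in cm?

10.2 cm

Δh = αΔT·H = 3.4×10⁻⁴ × 1.2 × 250 = 0.10200 m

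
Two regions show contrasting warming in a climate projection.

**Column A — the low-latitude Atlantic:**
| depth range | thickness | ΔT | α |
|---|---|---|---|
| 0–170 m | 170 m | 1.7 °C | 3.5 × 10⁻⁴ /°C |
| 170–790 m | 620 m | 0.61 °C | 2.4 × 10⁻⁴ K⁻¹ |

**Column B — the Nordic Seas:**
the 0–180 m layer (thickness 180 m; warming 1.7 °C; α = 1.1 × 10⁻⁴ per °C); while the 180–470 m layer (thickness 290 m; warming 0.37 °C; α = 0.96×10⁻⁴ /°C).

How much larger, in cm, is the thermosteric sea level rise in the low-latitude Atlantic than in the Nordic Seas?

A 0–170 m: 3.5×10⁻⁴ × 1.7 × 170 = 0.10115 m
A 620 × 0.61 × 2.4×10⁻⁴ = 0.090768 m
A total: 0.191918 m
B 1.1×10⁻⁴ × 180 × 1.7 = 0.03366 m
B 180–470 m: 0.37 × 290 × 0.96×10⁻⁴ = 0.0103008 m
B total: 0.0439608 m
Difference: 0.191918 − 0.0439608 = 0.1479572 m

Δh_A − Δh_B ≈ 15 cm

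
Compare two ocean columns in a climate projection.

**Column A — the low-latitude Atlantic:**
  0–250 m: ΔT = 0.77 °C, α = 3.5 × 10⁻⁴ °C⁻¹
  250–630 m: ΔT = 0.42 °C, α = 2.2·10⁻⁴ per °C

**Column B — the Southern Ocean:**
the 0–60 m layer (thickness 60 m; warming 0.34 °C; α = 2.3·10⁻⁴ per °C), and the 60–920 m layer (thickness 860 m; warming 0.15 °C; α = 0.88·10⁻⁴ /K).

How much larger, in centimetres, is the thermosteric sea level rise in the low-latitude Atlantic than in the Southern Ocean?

8.6 cm larger

A 3.5×10⁻⁴ × 250 × 0.77 = 0.067375 m
A Layer 2: 380 × 0.42 × 2.2×10⁻⁴ = 0.035112 m
A total: 0.102487 m
B 2.3×10⁻⁴ × 60 × 0.34 = 0.004692 m
B 860 × 0.88×10⁻⁴ × 0.15 = 0.011352 m
B total: 0.016044 m
Difference: 0.102487 − 0.016044 = 0.086443 m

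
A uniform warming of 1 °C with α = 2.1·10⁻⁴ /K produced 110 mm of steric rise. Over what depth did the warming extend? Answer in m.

H = Δh/(αΔT) = 0.11 / (2.1×10⁻⁴ × 1) ≈ 523.8 m

about 524 m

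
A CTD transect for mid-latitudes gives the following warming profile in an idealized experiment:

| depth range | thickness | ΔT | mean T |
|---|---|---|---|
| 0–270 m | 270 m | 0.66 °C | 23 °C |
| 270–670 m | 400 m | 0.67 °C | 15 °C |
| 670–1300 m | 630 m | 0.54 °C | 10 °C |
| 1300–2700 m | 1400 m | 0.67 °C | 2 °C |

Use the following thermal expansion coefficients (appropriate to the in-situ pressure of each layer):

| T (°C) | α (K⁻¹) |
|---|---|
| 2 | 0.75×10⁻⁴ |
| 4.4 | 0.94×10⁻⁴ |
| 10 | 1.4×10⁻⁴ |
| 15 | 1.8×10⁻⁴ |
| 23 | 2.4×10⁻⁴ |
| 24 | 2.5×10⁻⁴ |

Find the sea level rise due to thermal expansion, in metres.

0.21 m

Layer 1 at 23 °C → α = 2.4×10⁻⁴ K⁻¹
Layer 2 at 15 °C → α = 1.8×10⁻⁴ K⁻¹
Layer 3 at 10 °C → α = 1.4×10⁻⁴ K⁻¹
Layer 4 at 2 °C → α = 0.75×10⁻⁴ K⁻¹
Layer 1: 0.66 × 270 × 2.4×10⁻⁴ = 0.042768 m
Layer 2: 1.8×10⁻⁴ × 0.67 × 400 = 0.04824 m
0.54 × 630 × 1.4×10⁻⁴ = 0.047628 m
1300–2700 m: 0.67 × 0.75×10⁻⁴ × 1400 = 0.07035 m
Δh = 0.042768 + 0.04824 + 0.047628 + 0.07035 = 0.208986 m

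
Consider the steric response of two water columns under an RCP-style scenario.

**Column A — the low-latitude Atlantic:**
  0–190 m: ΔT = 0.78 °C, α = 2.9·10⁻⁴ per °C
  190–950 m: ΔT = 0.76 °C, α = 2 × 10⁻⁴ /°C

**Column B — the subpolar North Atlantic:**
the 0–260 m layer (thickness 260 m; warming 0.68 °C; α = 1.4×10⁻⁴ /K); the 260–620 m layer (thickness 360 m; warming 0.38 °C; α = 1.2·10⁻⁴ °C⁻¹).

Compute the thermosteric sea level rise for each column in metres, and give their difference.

A: 0.158 m; B: 0.0412 m; difference 0.117 m

A Layer 1: 0.78 × 190 × 2.9×10⁻⁴ = 0.042978 m
A 2×10⁻⁴ × 760 × 0.76 = 0.11552 m
A total: 0.158498 m
B 0–260 m: 1.4×10⁻⁴ × 260 × 0.68 = 0.024752 m
B 260–620 m: 360 × 1.2×10⁻⁴ × 0.38 = 0.016416 m
B total: 0.041168 m
Difference: 0.158498 − 0.041168 = 0.11733 m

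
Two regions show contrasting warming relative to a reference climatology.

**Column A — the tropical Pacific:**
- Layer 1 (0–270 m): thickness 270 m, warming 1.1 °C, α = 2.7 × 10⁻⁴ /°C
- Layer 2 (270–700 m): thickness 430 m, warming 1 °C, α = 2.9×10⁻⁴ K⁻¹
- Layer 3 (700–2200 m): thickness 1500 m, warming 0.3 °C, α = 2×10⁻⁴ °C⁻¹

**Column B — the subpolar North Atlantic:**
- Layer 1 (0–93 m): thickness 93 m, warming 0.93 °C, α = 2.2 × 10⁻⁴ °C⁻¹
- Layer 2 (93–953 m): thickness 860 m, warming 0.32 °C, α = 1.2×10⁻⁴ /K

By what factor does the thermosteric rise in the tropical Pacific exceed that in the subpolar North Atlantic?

A 0–270 m: 270 × 1.1 × 2.7×10⁻⁴ = 0.08019 m
A 270–700 m: 430 × 2.9×10⁻⁴ × 1 = 0.12470 m
A Layer 3: 1500 × 2×10⁻⁴ × 0.3 = 0.09000 m
A total: 0.29489 m
B Layer 1: 2.2×10⁻⁴ × 93 × 0.93 = 0.0190278 m
B 93–953 m: 0.32 × 860 × 1.2×10⁻⁴ = 0.033024 m
B total: 0.0520518 m
Ratio: 0.29489 / 0.0520518 ≈ 5.665

a factor of 5.7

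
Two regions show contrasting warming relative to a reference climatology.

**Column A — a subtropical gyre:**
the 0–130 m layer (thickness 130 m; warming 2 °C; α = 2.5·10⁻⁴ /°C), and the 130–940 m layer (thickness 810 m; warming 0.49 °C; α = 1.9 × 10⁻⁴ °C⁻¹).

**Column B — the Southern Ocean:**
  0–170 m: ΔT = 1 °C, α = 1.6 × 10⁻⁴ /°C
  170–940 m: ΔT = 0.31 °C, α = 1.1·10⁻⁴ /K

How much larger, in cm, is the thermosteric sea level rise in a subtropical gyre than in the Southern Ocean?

A 130 × 2.5×10⁻⁴ × 2 = 0.06500 m
A 810 × 0.49 × 1.9×10⁻⁴ = 0.075411 m
A total: 0.140411 m
B Layer 1: 170 × 1.6×10⁻⁴ × 1 = 0.02720 m
B 0.31 × 1.1×10⁻⁴ × 770 = 0.026257 m
B total: 0.053457 m
Difference: 0.140411 − 0.053457 = 0.086954 m

Δh_A − Δh_B ≈ 8.70 cm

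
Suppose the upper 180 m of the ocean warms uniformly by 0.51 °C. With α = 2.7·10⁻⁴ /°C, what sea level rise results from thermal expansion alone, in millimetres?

about 25 mm

Δh = αΔT·H = 2.7×10⁻⁴ × 0.51 × 180 = 0.024786 m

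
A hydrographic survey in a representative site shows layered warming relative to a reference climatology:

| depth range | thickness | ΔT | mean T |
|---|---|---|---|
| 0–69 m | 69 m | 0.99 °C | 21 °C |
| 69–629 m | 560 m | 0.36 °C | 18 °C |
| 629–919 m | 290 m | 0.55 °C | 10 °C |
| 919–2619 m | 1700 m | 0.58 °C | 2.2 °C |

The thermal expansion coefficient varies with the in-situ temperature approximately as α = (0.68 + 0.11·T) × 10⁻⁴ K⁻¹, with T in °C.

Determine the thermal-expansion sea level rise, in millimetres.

193 mm of thermosteric rise

Layer 1: α = (0.68 + 0.11×21)×10⁻⁴ = 2.99×10⁻⁴ K⁻¹
Layer 2: α = (0.68 + 0.11×18)×10⁻⁴ = 2.66×10⁻⁴ K⁻¹
Layer 3: α = (0.68 + 0.11×10)×10⁻⁴ = 1.78×10⁻⁴ K⁻¹
Layer 4: α = (0.68 + 0.11×2.2)×10⁻⁴ = 0.922×10⁻⁴ K⁻¹
2.99×10⁻⁴ × 69 × 0.99 = 0.02042469 m
560 × 2.66×10⁻⁴ × 0.36 = 0.0536256 m
629–919 m: 0.55 × 290 × 1.78×10⁻⁴ = 0.028391 m
919–2619 m: 0.58 × 0.922×10⁻⁴ × 1700 = 0.0909092 m
Δh = 0.02042469 + 0.0536256 + 0.028391 + 0.0909092 = 0.19335049 m ≈ 193 mm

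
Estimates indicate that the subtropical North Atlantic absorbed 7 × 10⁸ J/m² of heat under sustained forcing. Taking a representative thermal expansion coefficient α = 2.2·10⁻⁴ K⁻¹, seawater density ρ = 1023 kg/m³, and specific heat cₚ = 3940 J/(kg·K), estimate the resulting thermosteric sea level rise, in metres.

about 0.0382 m

Δh = αQ/(ρcₚ) = 2.2×10⁻⁴ × 7×10⁸ / (1023 × 3940) ≈ 0.038208 m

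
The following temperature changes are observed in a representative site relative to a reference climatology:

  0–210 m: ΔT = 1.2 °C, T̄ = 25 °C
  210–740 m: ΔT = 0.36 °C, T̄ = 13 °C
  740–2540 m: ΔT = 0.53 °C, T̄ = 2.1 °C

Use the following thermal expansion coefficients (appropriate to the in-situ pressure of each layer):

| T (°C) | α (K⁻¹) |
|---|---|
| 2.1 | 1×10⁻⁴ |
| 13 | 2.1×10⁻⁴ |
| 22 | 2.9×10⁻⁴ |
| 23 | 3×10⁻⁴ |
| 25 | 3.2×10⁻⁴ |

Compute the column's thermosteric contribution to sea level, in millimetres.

Layer 1 at 25 °C → α = 3.2×10⁻⁴ K⁻¹
Layer 2 at 13 °C → α = 2.1×10⁻⁴ K⁻¹
Layer 3 at 2.1 °C → α = 1×10⁻⁴ K⁻¹
0–210 m: 210 × 1.2 × 3.2×10⁻⁴ = 0.08064 m
Layer 2: 530 × 2.1×10⁻⁴ × 0.36 = 0.040068 m
740–2540 m: 1800 × 1×10⁻⁴ × 0.53 = 0.09540 m
Δh = 0.08064 + 0.040068 + 0.09540 = 0.216108 m

216 mm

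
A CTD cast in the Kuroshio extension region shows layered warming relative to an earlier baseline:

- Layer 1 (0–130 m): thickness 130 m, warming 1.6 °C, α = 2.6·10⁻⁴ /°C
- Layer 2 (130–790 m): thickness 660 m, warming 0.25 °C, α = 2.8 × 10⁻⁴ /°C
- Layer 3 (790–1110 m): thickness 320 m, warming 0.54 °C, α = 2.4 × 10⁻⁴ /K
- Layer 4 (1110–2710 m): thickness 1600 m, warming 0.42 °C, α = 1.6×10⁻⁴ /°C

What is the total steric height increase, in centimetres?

130 × 2.6×10⁻⁴ × 1.6 = 0.05408 m
660 × 0.25 × 2.8×10⁻⁴ = 0.04620 m
Layer 3: 320 × 2.4×10⁻⁴ × 0.54 = 0.041472 m
1.6×10⁻⁴ × 0.42 × 1600 = 0.10752 m
Δh = 0.05408 + 0.04620 + 0.041472 + 0.10752 = 0.249272 m ≈ 25 cm

Δh = 25 cm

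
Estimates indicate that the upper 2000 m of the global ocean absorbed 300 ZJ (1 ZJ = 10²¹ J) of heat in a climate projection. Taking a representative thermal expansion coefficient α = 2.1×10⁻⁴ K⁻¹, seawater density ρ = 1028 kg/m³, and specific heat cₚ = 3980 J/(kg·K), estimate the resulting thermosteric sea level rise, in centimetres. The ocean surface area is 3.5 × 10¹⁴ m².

Per unit area: Q = 300×10²¹ / (3.5×10¹⁴) ≈ 8.571×10⁸ J/m²
Δh = αQ/(ρcₚ) = 2.1×10⁻⁴ × 8.571×10⁸ / (1028 × 3980) ≈ 0.043992 m

4.4 cm of thermosteric rise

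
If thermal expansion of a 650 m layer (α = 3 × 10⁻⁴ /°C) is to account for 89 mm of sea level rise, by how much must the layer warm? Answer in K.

0.456 K

ΔT = Δh/(αH) = 0.089 / (3×10⁻⁴ × 650) ≈ 0.4564 K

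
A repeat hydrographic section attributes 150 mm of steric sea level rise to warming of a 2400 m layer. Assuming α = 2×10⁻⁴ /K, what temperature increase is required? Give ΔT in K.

ΔT ≈ 0.31 K

ΔT = Δh/(αH) = 0.15 / (2×10⁻⁴ × 2400) = 0.3125 K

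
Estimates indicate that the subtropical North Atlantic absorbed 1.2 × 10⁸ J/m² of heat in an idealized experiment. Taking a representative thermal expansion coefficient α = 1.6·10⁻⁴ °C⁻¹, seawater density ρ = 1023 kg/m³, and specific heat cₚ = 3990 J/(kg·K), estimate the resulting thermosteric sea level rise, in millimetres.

Δh = αQ/(ρcₚ) = 1.6×10⁻⁴ × 1.2×10⁸ / (1023 × 3990) ≈ 0.0047038 m

4.70 mm of thermosteric rise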